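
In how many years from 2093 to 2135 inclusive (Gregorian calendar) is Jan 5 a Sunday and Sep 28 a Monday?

1

Check each year's weekday for Jan 5 and Sep 28:
  2093: Mon/Mon  2094: Tue/Tue  2095: Wed/Wed  2096: Thu/Fri  2097: Sat/Sat  2098: Sun/Sun  2099: Mon/Mon  2100: Tue/Tue  2101: Wed/Wed  2102: Thu/Thu  2103: Fri/Fri  2104: Sat/Sun  2105: Mon/Mon  2106: Tue/Tue  …(15 more)…  2122: Mon/Mon  2123: Tue/Tue  2124: Wed/Thu  2125: Fri/Fri  2126: Sat/Sat  2127: Sun/Sun  2128: Mon/Tue  2129: Wed/Wed  2130: Thu/Thu  2131: Fri/Fri  2132: Sat/Sun  2133: Mon/Mon  2134: Tue/Tue  2135: Wed/Wed
Both conditions hold in: 2116 — 1.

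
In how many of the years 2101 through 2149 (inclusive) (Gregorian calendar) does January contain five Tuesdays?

22

January has 31 days; it has five Tuesdays when Tuesday falls among the first (month-length − 28) days — i.e. when January 1 is one of Tuesday/Monday/Sunday.
January 1 by year: 2101:Sat 2102:Sun✓ 2103:Mon✓ 2104:Tue✓ 2105:Thu 2106:Fri 2107:Sat 2108:Sun✓ 2109:Tue✓ 2110:Wed 2111:Thu 2112:Fri 2113:Sun✓ 2114:Mon✓ 2115:Tue✓ …(19 more)… 2135:Sat 2136:Sun✓ 2137:Tue✓ 2138:Wed 2139:Thu 2140:Fri 2141:Sun✓ 2142:Mon✓ 2143:Tue✓ 2144:Wed 2145:Fri 2146:Sat 2147:Sun✓ 2148:Mon✓ 2149:Wed
Years with five Tuesdays: 2102, 2103, 2104, 2108, 2109, 2113, 2114, 2115, 2119, 2120, 2125, 2126, 2130, 2131, 2132, 2136, 2137, 2141, 2142, 2143, 2147, 2148 → 22.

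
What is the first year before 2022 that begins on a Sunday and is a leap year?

2012

Jan 1 advances by 2 weekdays after a leap year and by 1 after a common year.
2022: Jan 1 is Saturday.
2021: Friday
2020: Wednesday (leap)
2019: Tuesday
2018: Monday
2017: Sunday
2016: Friday (leap)
2015: Thursday
2014: Wednesday
2013: Tuesday
2012: Sunday (leap)
2012 begins on a Sunday and is a leap year.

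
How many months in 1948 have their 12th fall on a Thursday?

Check the 12th of each month of 1948: Jan 12: Mon, Feb 12: Thu, Mar 12: Fri, Apr 12: Mon, May 12: Wed, Jun 12: Sat, Jul 12: Mon, Aug 12: Thu, Sep 12: Sun, Oct 12: Tue, Nov 12: Fri, Dec 12: Sun.
Thursday occurs in February, August — 2 months.

2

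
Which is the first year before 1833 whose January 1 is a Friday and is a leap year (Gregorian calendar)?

Jan 1 advances by 2 weekdays after a leap year and by 1 after a common year.
1833: Jan 1 is Tuesday.
1832: Sunday (leap)
1831: Saturday
1830: Friday
1829: Thursday
1828: Tuesday (leap)
1827: Monday
1826: Sunday
1825: Saturday
1824: Thursday (leap)
1823: Wednesday
1822: Tuesday
1821: Monday
1820: Saturday (leap)
1819: Friday
1818: Thursday
1817: Wednesday
1816: Monday (leap)
1815: Sunday
1814: Saturday
1813: Friday
1812: Wednesday (leap)
1811: Tuesday
1810: Monday
1809: Sunday
1808: Friday (leap)
1808 begins on a Friday and is a leap year.

1808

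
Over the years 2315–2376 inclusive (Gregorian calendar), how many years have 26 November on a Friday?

Track 26 November's weekday year by year (advancing +1, or +2 across a Feb 29):
  2315: Fri ✓  2316: Sun (+2)  2317: Mon (+1)  2318: Tue (+1)  2319: Wed (+1)
  2320: Fri (+2) ✓  2321: Sat (+1)  2322: Sun (+1)  2323: Mon (+1)  2324: Wed (+2)
  2325: Thu (+1)  2326: Fri (+1) ✓  2327: Sat (+1)  2328: Mon (+2)  … (34 more years) …
  2363: Tue (+1)  2364: Thu (+2)  2365: Fri (+1) ✓  2366: Sat (+1)  2367: Sun (+1)
  2368: Tue (+2)  2369: Wed (+1)  2370: Thu (+1)  2371: Fri (+1) ✓  2372: Sun (+2)
  2373: Mon (+1)  2374: Tue (+1)  2375: Wed (+1)  2376: Fri (+2) ✓
Friday years: 2315, 2320, 2326, 2337, 2343, 2348, 2354, 2365, 2371, 2376 — 10 in total.

10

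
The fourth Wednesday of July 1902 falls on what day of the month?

23

July 1, 1902 is a Tuesday, so the first Wednesday is the 2nd.
The fourth Wednesday is 2 + 21 = 23.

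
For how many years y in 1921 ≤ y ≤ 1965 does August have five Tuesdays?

19

August has 31 days; it has five Tuesdays when Tuesday falls among the first (month-length − 28) days — i.e. when August 1 is one of Tuesday/Monday/Sunday.
August 1 by year: 1921:Mon✓ 1922:Tue✓ 1923:Wed 1924:Fri 1925:Sat 1926:Sun✓ 1927:Mon✓ 1928:Wed 1929:Thu 1930:Fri 1931:Sat 1932:Mon✓ 1933:Tue✓ 1934:Wed 1935:Thu …(15 more)… 1951:Wed 1952:Fri 1953:Sat 1954:Sun✓ 1955:Mon✓ 1956:Wed 1957:Thu 1958:Fri 1959:Sat 1960:Mon✓ 1961:Tue✓ 1962:Wed 1963:Thu 1964:Sat 1965:Sun✓
Years with five Tuesdays: 1921, 1922, 1926, 1927, 1932, 1933, 1937, 1938, 1939, 1943, 1944, 1948, 1949, 1950, 1954, 1955, 1960, 1961, 1965 → 19.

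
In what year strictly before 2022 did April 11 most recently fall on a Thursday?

From one year to the next, a fixed date's weekday advances by 1, or by 2 when a Feb 29 lies between the two dates.
2022: April 11 is Monday.
2021: Sunday (−1)
2020: Saturday (−1)
2019: Thursday (−2)
April 11 falls on a Thursday in 2019.

2019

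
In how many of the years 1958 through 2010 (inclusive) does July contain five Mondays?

22

July has 31 days; it has five Mondays when Monday falls among the first (month-length − 28) days — i.e. when July 1 is one of Monday/Sunday/Saturday.
July 1 by year: 1958:Tue 1959:Wed 1960:Fri 1961:Sat✓ 1962:Sun✓ 1963:Mon✓ 1964:Wed 1965:Thu 1966:Fri 1967:Sat✓ 1968:Mon✓ 1969:Tue 1970:Wed 1971:Thu 1972:Sat✓ …(23 more)… 1996:Mon✓ 1997:Tue 1998:Wed 1999:Thu 2000:Sat✓ 2001:Sun✓ 2002:Mon✓ 2003:Tue 2004:Thu 2005:Fri 2006:Sat✓ 2007:Sun✓ 2008:Tue 2009:Wed 2010:Thu
Years with five Mondays: 1961, 1962, 1963, 1967, 1968, 1972, 1973, 1974, 1978, 1979, 1984, 1985, 1989, 1990, 1991, 1995, 1996, 2000, 2001, 2002, 2006, 2007 → 22.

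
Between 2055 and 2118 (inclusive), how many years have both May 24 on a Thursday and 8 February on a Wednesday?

Check each year's weekday for May 24 and 8 February:
  2055: Mon/Mon  2056: Wed/Tue  2057: Thu/Thu  2058: Fri/Fri  2059: Sat/Sat  2060: Mon/Sun  2061: Tue/Tue  2062: Wed/Wed  2063: Thu/Thu  2064: Sat/Fri  2065: Sun/Sun  2066: Mon/Mon  2067: Tue/Tue  2068: Thu/Wed ✓  …(36 more)…  2105: Sun/Sun  2106: Mon/Mon  2107: Tue/Tue  2108: Thu/Wed ✓  2109: Fri/Fri  2110: Sat/Sat  2111: Sun/Sun  2112: Tue/Mon  2113: Wed/Wed  2114: Thu/Thu  2115: Fri/Fri  2116: Sun/Sat  2117: Mon/Mon  2118: Tue/Tue
Both conditions hold in: 2068, 2096, 2108 — 3.

3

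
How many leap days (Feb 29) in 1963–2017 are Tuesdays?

2

Leap years in 1963–2017: 14 of them.
Feb 29 weekday advances by 5 (mod 7) from one leap year to the next four years later (or differs when a century non-leap intervenes).
Leap-day weekdays: 1964:Sat 1968:Thu 1972:Tue✓ 1976:Sun 1980:Fri 1984:Wed 1988:Mon 1992:Sat 1996:Thu 2000:Tue✓ 2004:Sun 2008:Fri 2012:Wed 2016:Mon
Tuesday: 1972, 2000 → 2.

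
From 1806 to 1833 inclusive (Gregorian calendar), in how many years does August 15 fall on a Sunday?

Track August 15's weekday year by year (advancing +1, or +2 across a Feb 29):
  1806: Fri  1807: Sat (+1)  1808: Mon (+2)  1809: Tue (+1)  1810: Wed (+1)
  1811: Thu (+1)  1812: Sat (+2)  1813: Sun (+1) ✓  1814: Mon (+1)  1815: Tue (+1)
  1816: Thu (+2)  1817: Fri (+1)  1818: Sat (+1)  1819: Sun (+1) ✓  1820: Tue (+2)
  1821: Wed (+1)  1822: Thu (+1)  1823: Fri (+1)  1824: Sun (+2) ✓  1825: Mon (+1)
  1826: Tue (+1)  1827: Wed (+1)  1828: Fri (+2)  1829: Sat (+1)  1830: Sun (+1) ✓
  1831: Mon (+1)  1832: Wed (+2)  1833: Thu (+1)
Sunday years: 1813, 1819, 1824, 1830 — 4 in total.

4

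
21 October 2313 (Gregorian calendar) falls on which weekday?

Tuesday

January 1, 2313 is a Wednesday.
October 21 is day 294 of the year, i.e. 293 days after Jan 1.
293 mod 7 = 6, so advance 6 weekdays from Wednesday: Tuesday.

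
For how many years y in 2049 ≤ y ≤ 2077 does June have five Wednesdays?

June has 30 days; it has five Wednesdays when Wednesday falls among the first (month-length − 28) days — i.e. when June 1 is one of Wednesday/Tuesday.
June 1 by year: 2049:Tue✓ 2050:Wed✓ 2051:Thu 2052:Sat 2053:Sun 2054:Mon 2055:Tue✓ 2056:Thu 2057:Fri 2058:Sat 2059:Sun 2060:Tue✓ 2061:Wed✓ 2062:Thu 2063:Fri 2064:Sun 2065:Mon 2066:Tue✓ 2067:Wed✓ 2068:Fri 2069:Sat 2070:Sun 2071:Mon 2072:Wed✓ 2073:Thu 2074:Fri 2075:Sat 2076:Mon 2077:Tue✓
Years with five Wednesdays: 2049, 2050, 2055, 2060, 2061, 2066, 2067, 2072, 2077 → 9.

9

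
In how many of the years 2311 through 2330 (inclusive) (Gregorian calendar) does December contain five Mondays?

10

December has 31 days; it has five Mondays when Monday falls among the first (month-length − 28) days — i.e. when December 1 is one of Monday/Sunday/Saturday.
December 1 by year: 2311:Fri 2312:Sun✓ 2313:Mon✓ 2314:Tue 2315:Wed 2316:Fri 2317:Sat✓ 2318:Sun✓ 2319:Mon✓ 2320:Wed 2321:Thu 2322:Fri 2323:Sat✓ 2324:Mon✓ 2325:Tue 2326:Wed 2327:Thu 2328:Sat✓ 2329:Sun✓ 2330:Mon✓
Years with five Mondays: 2312, 2313, 2317, 2318, 2319, 2323, 2324, 2328, 2329, 2330 → 10.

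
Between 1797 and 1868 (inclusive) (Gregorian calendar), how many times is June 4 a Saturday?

10

Track June 4's weekday year by year (advancing +1, or +2 across a Feb 29):
  1797: Sun  1798: Mon (+1)  1799: Tue (+1)  1800: Wed (+1)  1801: Thu (+1)
  1802: Fri (+1)  1803: Sat (+1) ✓  1804: Mon (+2)  1805: Tue (+1)  1806: Wed (+1)
  1807: Thu (+1)  1808: Sat (+2) ✓  1809: Sun (+1)  1810: Mon (+1)  … (44 more years) …
  1855: Mon (+1)  1856: Wed (+2)  1857: Thu (+1)  1858: Fri (+1)  1859: Sat (+1) ✓
  1860: Mon (+2)  1861: Tue (+1)  1862: Wed (+1)  1863: Thu (+1)  1864: Sat (+2) ✓
  1865: Sun (+1)  1866: Mon (+1)  1867: Tue (+1)  1868: Thu (+2)
Saturday years: 1803, 1808, 1814, 1825, 1831, 1836, 1842, 1853, 1859, 1864 — 10 in total.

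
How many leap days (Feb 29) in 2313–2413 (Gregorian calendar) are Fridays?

Leap years in 2313–2413: 25 of them.
Feb 29 weekday advances by 5 (mod 7) from one leap year to the next four years later (or differs when a century non-leap intervenes).
Leap-day weekdays: 2316:Tue 2320:Sun 2324:Fri✓ 2328:Wed 2332:Mon 2336:Sat 2340:Thu 2344:Tue 2348:Sun 2352:Fri✓ 2356:Wed 2360:Mon 2364:Sat 2368:Thu 2372:Tue 2376:Sun 2380:Fri✓ 2384:Wed 2388:Mon 2392:Sat 2396:Thu 2400:Tue 2404:Sun 2408:Fri✓ 2412:Wed
Friday: 2324, 2352, 2380, 2408 → 4.

4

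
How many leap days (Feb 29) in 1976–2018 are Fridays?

Leap years in 1976–2018: 11 of them.
Feb 29 weekday advances by 5 (mod 7) from one leap year to the next four years later (or differs when a century non-leap intervenes).
Leap-day weekdays: 1976:Sun 1980:Fri✓ 1984:Wed 1988:Mon 1992:Sat 1996:Thu 2000:Tue 2004:Sun 2008:Fri✓ 2012:Wed 2016:Mon
Friday: 1980, 2008 → 2.

2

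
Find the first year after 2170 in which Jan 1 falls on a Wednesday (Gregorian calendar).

2172

Jan 1 advances by 2 weekdays after a leap year and by 1 after a common year.
2170: Jan 1 is Monday.
2171: Tuesday
2172: Wednesday (leap)
2172 begins on a Wednesday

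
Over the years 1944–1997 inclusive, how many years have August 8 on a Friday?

8

Track August 8's weekday year by year (advancing +1, or +2 across a Feb 29):
  1944: Tue  1945: Wed (+1)  1946: Thu (+1)  1947: Fri (+1) ✓  1948: Sun (+2)
  1949: Mon (+1)  1950: Tue (+1)  1951: Wed (+1)  1952: Fri (+2) ✓  1953: Sat (+1)
  1954: Sun (+1)  1955: Mon (+1)  1956: Wed (+2)  1957: Thu (+1)  … (26 more years) …
  1984: Wed (+2)  1985: Thu (+1)  1986: Fri (+1) ✓  1987: Sat (+1)  1988: Mon (+2)
  1989: Tue (+1)  1990: Wed (+1)  1991: Thu (+1)  1992: Sat (+2)  1993: Sun (+1)
  1994: Mon (+1)  1995: Tue (+1)  1996: Thu (+2)  1997: Fri (+1) ✓
Friday years: 1947, 1952, 1958, 1969, 1975, 1980, 1986, 1997 — 8 in total.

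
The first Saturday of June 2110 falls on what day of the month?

June 1, 2110 is a Sunday, so the first Saturday is the 7th.
The first Saturday is 7 + 0 = 7.

7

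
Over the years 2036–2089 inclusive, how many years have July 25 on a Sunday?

8

Track July 25's weekday year by year (advancing +1, or +2 across a Feb 29):
  2036: Fri  2037: Sat (+1)  2038: Sun (+1) ✓  2039: Mon (+1)  2040: Wed (+2)
  2041: Thu (+1)  2042: Fri (+1)  2043: Sat (+1)  2044: Mon (+2)  2045: Tue (+1)
  2046: Wed (+1)  2047: Thu (+1)  2048: Sat (+2)  2049: Sun (+1) ✓  … (26 more years) …
  2076: Sat (+2)  2077: Sun (+1) ✓  2078: Mon (+1)  2079: Tue (+1)  2080: Thu (+2)
  2081: Fri (+1)  2082: Sat (+1)  2083: Sun (+1) ✓  2084: Tue (+2)  2085: Wed (+1)
  2086: Thu (+1)  2087: Fri (+1)  2088: Sun (+2) ✓  2089: Mon (+1)
Sunday years: 2038, 2049, 2055, 2060, 2066, 2077, 2083, 2088 — 8 in total.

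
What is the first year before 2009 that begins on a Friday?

Jan 1 advances by 2 weekdays after a leap year and by 1 after a common year.
2009: Jan 1 is Thursday.
2008: Tuesday (leap)
2007: Monday
2006: Sunday
2005: Saturday
2004: Thursday (leap)
2003: Wednesday
2002: Tuesday
2001: Monday
2000: Saturday (leap)
1999: Friday
1999 begins on a Friday

1999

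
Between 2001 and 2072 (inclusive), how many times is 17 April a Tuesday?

Track 17 April's weekday year by year (advancing +1, or +2 across a Feb 29):
  2001: Tue ✓  2002: Wed (+1)  2003: Thu (+1)  2004: Sat (+2)  2005: Sun (+1)
  2006: Mon (+1)  2007: Tue (+1) ✓  2008: Thu (+2)  2009: Fri (+1)  2010: Sat (+1)
  2011: Sun (+1)  2012: Tue (+2) ✓  2013: Wed (+1)  2014: Thu (+1)  … (44 more years) …
  2059: Thu (+1)  2060: Sat (+2)  2061: Sun (+1)  2062: Mon (+1)  2063: Tue (+1) ✓
  2064: Thu (+2)  2065: Fri (+1)  2066: Sat (+1)  2067: Sun (+1)  2068: Tue (+2) ✓
  2069: Wed (+1)  2070: Thu (+1)  2071: Fri (+1)  2072: Sun (+2)
Tuesday years: 2001, 2007, 2012, 2018, 2029, 2035, 2040, 2046, 2057, 2063, 2068 — 11 in total.

11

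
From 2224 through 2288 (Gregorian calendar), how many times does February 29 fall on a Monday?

2

Leap years in 2224–2288: 17 of them.
Feb 29 weekday advances by 5 (mod 7) from one leap year to the next four years later (or differs when a century non-leap intervenes).
Leap-day weekdays: 2224:Sun 2228:Fri 2232:Wed 2236:Mon✓ 2240:Sat 2244:Thu 2248:Tue 2252:Sun 2256:Fri 2260:Wed 2264:Mon✓ 2268:Sat 2272:Thu 2276:Tue 2280:Sun 2284:Fri 2288:Wed
Monday: 2236, 2264 → 2.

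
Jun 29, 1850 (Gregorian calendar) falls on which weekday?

Saturday

January 1, 1850 is a Tuesday.
June 29 is day 180 of the year, i.e. 179 days after Jan 1.
179 mod 7 = 4, so advance 4 weekdays from Tuesday: Saturday.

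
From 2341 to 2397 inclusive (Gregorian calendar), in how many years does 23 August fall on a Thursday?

Track 23 August's weekday year by year (advancing +1, or +2 across a Feb 29):
  2341: Sat  2342: Sun (+1)  2343: Mon (+1)  2344: Wed (+2)  2345: Thu (+1) ✓
  2346: Fri (+1)  2347: Sat (+1)  2348: Mon (+2)  2349: Tue (+1)  2350: Wed (+1)
  2351: Thu (+1) ✓  2352: Sat (+2)  2353: Sun (+1)  2354: Mon (+1)  … (29 more years) …
  2384: Thu (+2) ✓  2385: Fri (+1)  2386: Sat (+1)  2387: Sun (+1)  2388: Tue (+2)
  2389: Wed (+1)  2390: Thu (+1) ✓  2391: Fri (+1)  2392: Sun (+2)  2393: Mon (+1)
  2394: Tue (+1)  2395: Wed (+1)  2396: Fri (+2)  2397: Sat (+1)
Thursday years: 2345, 2351, 2356, 2362, 2373, 2379, 2384, 2390 — 8 in total.

8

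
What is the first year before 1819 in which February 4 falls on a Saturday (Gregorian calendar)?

From one year to the next, a fixed date's weekday advances by 1, or by 2 when a Feb 29 lies between the two dates.
1819: February 4 is Thursday.
1818: Wednesday (−1)
1817: Tuesday (−1)
1816: Sunday (−2)
1815: Saturday (−1)
February 4 falls on a Saturday in 1815.

1815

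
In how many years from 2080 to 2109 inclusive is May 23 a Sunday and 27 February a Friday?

Check each year's weekday for May 23 and 27 February:
  2080: Thu/Tue  2081: Fri/Thu  2082: Sat/Fri  2083: Sun/Sat  2084: Tue/Sun  2085: Wed/Tue  2086: Thu/Wed  2087: Fri/Thu  2088: Sun/Fri ✓  2089: Mon/Sun  2090: Tue/Mon  2091: Wed/Tue  2092: Fri/Wed  2093: Sat/Fri  2094: Sun/Sat  2095: Mon/Sun  2096: Wed/Mon  2097: Thu/Wed  2098: Fri/Thu  2099: Sat/Fri  2100: Sun/Sat  2101: Mon/Sun  2102: Tue/Mon  2103: Wed/Tue  2104: Fri/Wed  2105: Sat/Fri  2106: Sun/Sat  2107: Mon/Sun  2108: Wed/Mon  2109: Thu/Wed
Both conditions hold in: 2088 — 1.

1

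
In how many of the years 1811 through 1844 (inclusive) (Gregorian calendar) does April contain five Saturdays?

April has 30 days; it has five Saturdays when Saturday falls among the first (month-length − 28) days — i.e. when April 1 is one of Saturday/Friday.
April 1 by year: 1811:Mon 1812:Wed 1813:Thu 1814:Fri✓ 1815:Sat✓ 1816:Mon 1817:Tue 1818:Wed 1819:Thu 1820:Sat✓ 1821:Sun 1822:Mon 1823:Tue 1824:Thu 1825:Fri✓ …(4 more)… 1830:Thu 1831:Fri✓ 1832:Sun 1833:Mon 1834:Tue 1835:Wed 1836:Fri✓ 1837:Sat✓ 1838:Sun 1839:Mon 1840:Wed 1841:Thu 1842:Fri✓ 1843:Sat✓ 1844:Mon
Years with five Saturdays: 1814, 1815, 1820, 1825, 1826, 1831, 1836, 1837, 1842, 1843 → 10.

10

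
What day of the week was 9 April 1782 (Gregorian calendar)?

Tuesday

January 1, 1782 is a Tuesday.
April 9 is day 99 of the year, i.e. 98 days after Jan 1.
98 mod 7 = 0, so advance 0 weekdays from Tuesday: Tuesday.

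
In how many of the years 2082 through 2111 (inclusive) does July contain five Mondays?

11

July has 31 days; it has five Mondays when Monday falls among the first (month-length − 28) days — i.e. when July 1 is one of Monday/Sunday/Saturday.
July 1 by year: 2082:Wed 2083:Thu 2084:Sat✓ 2085:Sun✓ 2086:Mon✓ 2087:Tue 2088:Thu 2089:Fri 2090:Sat✓ 2091:Sun✓ 2092:Tue 2093:Wed 2094:Thu 2095:Fri 2096:Sun✓ 2097:Mon✓ 2098:Tue 2099:Wed 2100:Thu 2101:Fri 2102:Sat✓ 2103:Sun✓ 2104:Tue 2105:Wed 2106:Thu 2107:Fri 2108:Sun✓ 2109:Mon✓ 2110:Tue 2111:Wed
Years with five Mondays: 2084, 2085, 2086, 2090, 2091, 2096, 2097, 2102, 2103, 2108, 2109 → 11.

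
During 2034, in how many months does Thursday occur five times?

4

A month of length L has five Thursdays iff its first Thursday is on day ≤ L−28 (so day 1–3 in a 31-day month, 1–2 in a 30-day month, day 1 in a leap February).
Checking each month of 2034: Jan starts Sun (31d); Feb starts Wed (28d); Mar starts Wed (31d) ✓; Apr starts Sat (30d); May starts Mon (31d); Jun starts Thu (30d) ✓; Jul starts Sat (31d); Aug starts Tue (31d) ✓; Sep starts Fri (30d); Oct starts Sun (31d); Nov starts Wed (30d) ✓; Dec starts Fri (31d).
Five-Thursday months: March, June, August, November → 4.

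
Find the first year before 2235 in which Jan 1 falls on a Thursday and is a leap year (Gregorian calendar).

Jan 1 advances by 2 weekdays after a leap year and by 1 after a common year.
2235: Jan 1 is Thursday.
2234: Wednesday
2233: Tuesday
2232: Sunday (leap)
2231: Saturday
2230: Friday
2229: Thursday
2228: Tuesday (leap)
2227: Monday
2226: Sunday
2225: Saturday
2224: Thursday (leap)
2224 begins on a Thursday and is a leap year.

2224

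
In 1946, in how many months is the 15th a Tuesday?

2

Check the 15th of each month of 1946: Jan 15: Tue, Feb 15: Fri, Mar 15: Fri, Apr 15: Mon, May 15: Wed, Jun 15: Sat, Jul 15: Mon, Aug 15: Thu, Sep 15: Sun, Oct 15: Tue, Nov 15: Fri, Dec 15: Sun.
Tuesday occurs in January, October — 2 months.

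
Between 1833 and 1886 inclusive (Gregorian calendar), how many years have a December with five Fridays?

23

December has 31 days; it has five Fridays when Friday falls among the first (month-length − 28) days — i.e. when December 1 is one of Friday/Thursday/Wednesday.
December 1 by year: 1833:Sun 1834:Mon 1835:Tue 1836:Thu✓ 1837:Fri✓ 1838:Sat 1839:Sun 1840:Tue 1841:Wed✓ 1842:Thu✓ 1843:Fri✓ 1844:Sun 1845:Mon 1846:Tue 1847:Wed✓ …(24 more)… 1872:Sun 1873:Mon 1874:Tue 1875:Wed✓ 1876:Fri✓ 1877:Sat 1878:Sun 1879:Mon 1880:Wed✓ 1881:Thu✓ 1882:Fri✓ 1883:Sat 1884:Mon 1885:Tue 1886:Wed✓
Years with five Fridays: 1836, 1837, 1841, 1842, 1843, 1847, 1848, 1852, 1853, 1854, 1858, 1859, 1864, 1865, 1869, 1870, 1871, 1875, 1876, 1880, 1881, 1882, 1886 → 23.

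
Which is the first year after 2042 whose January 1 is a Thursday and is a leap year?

2060

Jan 1 advances by 2 weekdays after a leap year and by 1 after a common year.
2042: Jan 1 is Wednesday.
2043: Thursday
2044: Friday (leap)
2045: Sunday
2046: Monday
2047: Tuesday
2048: Wednesday (leap)
2049: Friday
2050: Saturday
2051: Sunday
2052: Monday (leap)
2053: Wednesday
2054: Thursday
2055: Friday
2056: Saturday (leap)
2057: Monday
2058: Tuesday
2059: Wednesday
2060: Thursday (leap)
2060 begins on a Thursday and is a leap year.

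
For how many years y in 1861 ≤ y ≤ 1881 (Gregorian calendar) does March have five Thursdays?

8

March has 31 days; it has five Thursdays when Thursday falls among the first (month-length − 28) days — i.e. when March 1 is one of Thursday/Wednesday/Tuesday.
March 1 by year: 1861:Fri 1862:Sat 1863:Sun 1864:Tue✓ 1865:Wed✓ 1866:Thu✓ 1867:Fri 1868:Sun 1869:Mon 1870:Tue✓ 1871:Wed✓ 1872:Fri 1873:Sat 1874:Sun 1875:Mon 1876:Wed✓ 1877:Thu✓ 1878:Fri 1879:Sat 1880:Mon 1881:Tue✓
Years with five Thursdays: 1864, 1865, 1866, 1870, 1871, 1876, 1877, 1881 → 8.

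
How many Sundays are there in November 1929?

November 1929 has 30 days and begins on Friday.
The first Sunday is November 3.
Sundays fall on 3, 10, 17, 24 — that's 4.

4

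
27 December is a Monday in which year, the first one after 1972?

From one year to the next, a fixed date's weekday advances by 1, or by 2 when a Feb 29 lies between the two dates.
1972: December 27 is Wednesday.
1973: Thursday (+1)
1974: Friday (+1)
1975: Saturday (+1)
1976: Monday (+2)
27 December falls on a Monday in 1976.

1976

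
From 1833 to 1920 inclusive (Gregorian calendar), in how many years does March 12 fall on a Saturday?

Track March 12's weekday year by year (advancing +1, or +2 across a Feb 29):
  1833: Tue  1834: Wed (+1)  1835: Thu (+1)  1836: Sat (+2) ✓  1837: Sun (+1)
  1838: Mon (+1)  1839: Tue (+1)  1840: Thu (+2)  1841: Fri (+1)  1842: Sat (+1) ✓
  1843: Sun (+1)  1844: Tue (+2)  1845: Wed (+1)  1846: Thu (+1)  … (60 more years) …
  1907: Tue (+1)  1908: Thu (+2)  1909: Fri (+1)  1910: Sat (+1) ✓  1911: Sun (+1)
  1912: Tue (+2)  1913: Wed (+1)  1914: Thu (+1)  1915: Fri (+1)  1916: Sun (+2)
  1917: Mon (+1)  1918: Tue (+1)  1919: Wed (+1)  1920: Fri (+2)
Saturday years: 1836, 1842, 1853, 1859, 1864, 1870, 1881, 1887, 1892, 1898, 1904, 1910 — 12 in total.

12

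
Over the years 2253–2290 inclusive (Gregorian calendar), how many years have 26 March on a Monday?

6

Track 26 March's weekday year by year (advancing +1, or +2 across a Feb 29):
  2253: Sat  2254: Sun (+1)  2255: Mon (+1) ✓  2256: Wed (+2)  2257: Thu (+1)
  2258: Fri (+1)  2259: Sat (+1)  2260: Mon (+2) ✓  2261: Tue (+1)  2262: Wed (+1)
  2263: Thu (+1)  2264: Sat (+2)  2265: Sun (+1)  2266: Mon (+1) ✓  … (10 more years) …
  2277: Mon (+1) ✓  2278: Tue (+1)  2279: Wed (+1)  2280: Fri (+2)  2281: Sat (+1)
  2282: Sun (+1)  2283: Mon (+1) ✓  2284: Wed (+2)  2285: Thu (+1)  2286: Fri (+1)
  2287: Sat (+1)  2288: Mon (+2) ✓  2289: Tue (+1)  2290: Wed (+1)
Monday years: 2255, 2260, 2266, 2277, 2283, 2288 — 6 in total.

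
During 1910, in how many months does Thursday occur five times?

A month of length L has five Thursdays iff its first Thursday is on day ≤ L−28 (so day 1–3 in a 31-day month, 1–2 in a 30-day month, day 1 in a leap February).
Checking each month of 1910: Jan starts Sat (31d); Feb starts Tue (28d); Mar starts Tue (31d) ✓; Apr starts Fri (30d); May starts Sun (31d); Jun starts Wed (30d) ✓; Jul starts Fri (31d); Aug starts Mon (31d); Sep starts Thu (30d) ✓; Oct starts Sat (31d); Nov starts Tue (30d); Dec starts Thu (31d) ✓.
Five-Thursday months: March, June, September, December → 4.

4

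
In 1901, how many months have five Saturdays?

A month of length L has five Saturdays iff its first Saturday is on day ≤ L−28 (so day 1–3 in a 31-day month, 1–2 in a 30-day month, day 1 in a leap February).
Checking each month of 1901: Jan starts Tue (31d); Feb starts Fri (28d); Mar starts Fri (31d) ✓; Apr starts Mon (30d); May starts Wed (31d); Jun starts Sat (30d) ✓; Jul starts Mon (31d); Aug starts Thu (31d) ✓; Sep starts Sun (30d); Oct starts Tue (31d); Nov starts Fri (30d) ✓; Dec starts Sun (31d).
Five-Saturday months: March, June, August, November → 4.

4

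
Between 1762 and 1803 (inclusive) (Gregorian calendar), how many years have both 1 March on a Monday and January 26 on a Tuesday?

5

Check each year's weekday for 1 March and January 26:
  1762: Mon/Tue ✓  1763: Tue/Wed  1764: Thu/Thu  1765: Fri/Sat  1766: Sat/Sun  1767: Sun/Mon  1768: Tue/Tue  1769: Wed/Thu  1770: Thu/Fri  1771: Fri/Sat  1772: Sun/Sun  1773: Mon/Tue ✓  1774: Tue/Wed  1775: Wed/Thu  …(14 more)…  1790: Mon/Tue ✓  1791: Tue/Wed  1792: Thu/Thu  1793: Fri/Sat  1794: Sat/Sun  1795: Sun/Mon  1796: Tue/Tue  1797: Wed/Thu  1798: Thu/Fri  1799: Fri/Sat  1800: Sat/Sun  1801: Sun/Mon  1802: Mon/Tue ✓  1803: Tue/Wed
Both conditions hold in: 1762, 1773, 1779, 1790, 1802 — 5.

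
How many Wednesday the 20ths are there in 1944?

2

Check the 20th of each month of 1944: Jan 20: Thu, Feb 20: Sun, Mar 20: Mon, Apr 20: Thu, May 20: Sat, Jun 20: Tue, Jul 20: Thu, Aug 20: Sun, Sep 20: Wed, Oct 20: Fri, Nov 20: Mon, Dec 20: Wed.
Wednesday occurs in September, December — 2 months.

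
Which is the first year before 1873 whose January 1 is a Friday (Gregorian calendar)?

Jan 1 advances by 2 weekdays after a leap year and by 1 after a common year.
1873: Jan 1 is Wednesday.
1872: Monday (leap)
1871: Sunday
1870: Saturday
1869: Friday
1869 begins on a Friday

1869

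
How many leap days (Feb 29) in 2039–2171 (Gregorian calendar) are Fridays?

Leap years in 2039–2171: 32 of them.
Feb 29 weekday advances by 5 (mod 7) from one leap year to the next four years later (or differs when a century non-leap intervenes).
Leap-day weekdays: 2040:Wed 2044:Mon 2048:Sat 2052:Thu 2056:Tue 2060:Sun 2064:Fri✓ 2068:Wed 2072:Mon 2076:Sat 2080:Thu 2084:Tue 2088:Sun …(6 more)… 2120:Thu 2124:Tue 2128:Sun 2132:Fri✓ 2136:Wed 2140:Mon 2144:Sat 2148:Thu 2152:Tue 2156:Sun 2160:Fri✓ 2164:Wed 2168:Mon
Friday: 2064, 2092, 2104, 2132, 2160 → 5.

5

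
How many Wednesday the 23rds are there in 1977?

3

Check the 23rd of each month of 1977: Jan 23: Sun, Feb 23: Wed, Mar 23: Wed, Apr 23: Sat, May 23: Mon, Jun 23: Thu, Jul 23: Sat, Aug 23: Tue, Sep 23: Fri, Oct 23: Sun, Nov 23: Wed, Dec 23: Fri.
Wednesday occurs in February, March, November — 3 months.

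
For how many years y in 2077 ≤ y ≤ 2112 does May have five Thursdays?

15

May has 31 days; it has five Thursdays when Thursday falls among the first (month-length − 28) days — i.e. when May 1 is one of Thursday/Wednesday/Tuesday.
May 1 by year: 2077:Sat 2078:Sun 2079:Mon 2080:Wed✓ 2081:Thu✓ 2082:Fri 2083:Sat 2084:Mon 2085:Tue✓ 2086:Wed✓ 2087:Thu✓ 2088:Sat 2089:Sun 2090:Mon 2091:Tue✓ …(6 more)… 2098:Thu✓ 2099:Fri 2100:Sat 2101:Sun 2102:Mon 2103:Tue✓ 2104:Thu✓ 2105:Fri 2106:Sat 2107:Sun 2108:Tue✓ 2109:Wed✓ 2110:Thu✓ 2111:Fri 2112:Sun
Years with five Thursdays: 2080, 2081, 2085, 2086, 2087, 2091, 2092, 2096, 2097, 2098, 2103, 2104, 2108, 2109, 2110 → 15.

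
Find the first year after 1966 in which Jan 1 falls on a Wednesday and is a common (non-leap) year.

Jan 1 advances by 2 weekdays after a leap year and by 1 after a common year.
1966: Jan 1 is Saturday.
1967: Sunday
1968: Monday (leap)
1969: Wednesday
1969 begins on a Wednesday and is a common year.

1969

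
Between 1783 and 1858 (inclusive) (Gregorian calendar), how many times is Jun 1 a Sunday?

12

Track Jun 1's weekday year by year (advancing +1, or +2 across a Feb 29):
  1783: Sun ✓  1784: Tue (+2)  1785: Wed (+1)  1786: Thu (+1)  1787: Fri (+1)
  1788: Sun (+2) ✓  1789: Mon (+1)  1790: Tue (+1)  1791: Wed (+1)  1792: Fri (+2)
  1793: Sat (+1)  1794: Sun (+1) ✓  1795: Mon (+1)  1796: Wed (+2)  … (48 more years) …
  1845: Sun (+1) ✓  1846: Mon (+1)  1847: Tue (+1)  1848: Thu (+2)  1849: Fri (+1)
  1850: Sat (+1)  1851: Sun (+1) ✓  1852: Tue (+2)  1853: Wed (+1)  1854: Thu (+1)
  1855: Fri (+1)  1856: Sun (+2) ✓  1857: Mon (+1)  1858: Tue (+1)
Sunday years: 1783, 1788, 1794, 1800, 1806, 1817, 1823, 1828, 1834, 1845, 1851, 1856 — 12 in total.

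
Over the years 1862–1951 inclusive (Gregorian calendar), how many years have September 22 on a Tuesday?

13

Track September 22's weekday year by year (advancing +1, or +2 across a Feb 29):
  1862: Mon  1863: Tue (+1) ✓  1864: Thu (+2)  1865: Fri (+1)  1866: Sat (+1)
  1867: Sun (+1)  1868: Tue (+2) ✓  1869: Wed (+1)  1870: Thu (+1)  1871: Fri (+1)
  1872: Sun (+2)  1873: Mon (+1)  1874: Tue (+1) ✓  1875: Wed (+1)  … (62 more years) …
  1938: Thu (+1)  1939: Fri (+1)  1940: Sun (+2)  1941: Mon (+1)  1942: Tue (+1) ✓
  1943: Wed (+1)  1944: Fri (+2)  1945: Sat (+1)  1946: Sun (+1)  1947: Mon (+1)
  1948: Wed (+2)  1949: Thu (+1)  1950: Fri (+1)  1951: Sat (+1)
Tuesday years: 1863, 1868, 1874, 1885, 1891, 1896, 1903, 1908, 1914, 1925, 1931, 1936, 1942 — 13 in total.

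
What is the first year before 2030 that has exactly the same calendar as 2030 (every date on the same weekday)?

2019

Two years share a calendar iff Jan 1 falls on the same weekday and both are leap or both are common. 2030: Jan 1 is Tuesday, common year.
2029: Jan 1 Monday, common
2028: Jan 1 Saturday, leap
2027: Jan 1 Friday, common
2026: Jan 1 Thursday, common
2025: Jan 1 Wednesday, common
2024: Jan 1 Monday, leap
2023: Jan 1 Sunday, common
2022: Jan 1 Saturday, common
2021: Jan 1 Friday, common
2020: Jan 1 Wednesday, leap
2019: Jan 1 Tuesday, common
2019 matches on both conditions.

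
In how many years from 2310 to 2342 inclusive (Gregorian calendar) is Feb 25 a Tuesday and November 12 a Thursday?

Check each year's weekday for Feb 25 and November 12:
  2310: Fri/Sat  2311: Sat/Sun  2312: Sun/Tue  2313: Tue/Wed  2314: Wed/Thu  2315: Thu/Fri  2316: Fri/Sun  2317: Sun/Mon  2318: Mon/Tue  2319: Tue/Wed  2320: Wed/Fri  2321: Fri/Sat  2322: Sat/Sun  2323: Sun/Mon  …(5 more)…  2329: Mon/Tue  2330: Tue/Wed  2331: Wed/Thu  2332: Thu/Sat  2333: Sat/Sun  2334: Sun/Mon  2335: Mon/Tue  2336: Tue/Thu ✓  2337: Thu/Fri  2338: Fri/Sat  2339: Sat/Sun  2340: Sun/Tue  2341: Tue/Wed  2342: Wed/Thu
Both conditions hold in: 2336 — 1.

1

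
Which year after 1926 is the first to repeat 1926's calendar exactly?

1937

Two years share a calendar iff Jan 1 falls on the same weekday and both are leap or both are common. 1926: Jan 1 is Friday, common year.
1927: Jan 1 Saturday, common
1928: Jan 1 Sunday, leap
1929: Jan 1 Tuesday, common
1930: Jan 1 Wednesday, common
1931: Jan 1 Thursday, common
1932: Jan 1 Friday, leap
1933: Jan 1 Sunday, common
1934: Jan 1 Monday, common
1935: Jan 1 Tuesday, common
1936: Jan 1 Wednesday, leap
1937: Jan 1 Friday, common
1937 matches on both conditions.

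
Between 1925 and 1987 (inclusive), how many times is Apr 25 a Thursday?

9

Track Apr 25's weekday year by year (advancing +1, or +2 across a Feb 29):
  1925: Sat  1926: Sun (+1)  1927: Mon (+1)  1928: Wed (+2)  1929: Thu (+1) ✓
  1930: Fri (+1)  1931: Sat (+1)  1932: Mon (+2)  1933: Tue (+1)  1934: Wed (+1)
  1935: Thu (+1) ✓  1936: Sat (+2)  1937: Sun (+1)  1938: Mon (+1)  … (35 more years) …
  1974: Thu (+1) ✓  1975: Fri (+1)  1976: Sun (+2)  1977: Mon (+1)  1978: Tue (+1)
  1979: Wed (+1)  1980: Fri (+2)  1981: Sat (+1)  1982: Sun (+1)  1983: Mon (+1)
  1984: Wed (+2)  1985: Thu (+1) ✓  1986: Fri (+1)  1987: Sat (+1)
Thursday years: 1929, 1935, 1940, 1946, 1957, 1963, 1968, 1974, 1985 — 9 in total.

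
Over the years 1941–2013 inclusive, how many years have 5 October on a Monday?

Track 5 October's weekday year by year (advancing +1, or +2 across a Feb 29):
  1941: Sun  1942: Mon (+1) ✓  1943: Tue (+1)  1944: Thu (+2)  1945: Fri (+1)
  1946: Sat (+1)  1947: Sun (+1)  1948: Tue (+2)  1949: Wed (+1)  1950: Thu (+1)
  1951: Fri (+1)  1952: Sun (+2)  1953: Mon (+1) ✓  1954: Tue (+1)  … (45 more years) …
  2000: Thu (+2)  2001: Fri (+1)  2002: Sat (+1)  2003: Sun (+1)  2004: Tue (+2)
  2005: Wed (+1)  2006: Thu (+1)  2007: Fri (+1)  2008: Sun (+2)  2009: Mon (+1) ✓
  2010: Tue (+1)  2011: Wed (+1)  2012: Fri (+2)  2013: Sat (+1)
Monday years: 1942, 1953, 1959, 1964, 1970, 1981, 1987, 1992, 1998, 2009 — 10 in total.

10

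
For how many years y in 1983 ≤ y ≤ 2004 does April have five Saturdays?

April has 30 days; it has five Saturdays when Saturday falls among the first (month-length − 28) days — i.e. when April 1 is one of Saturday/Friday.
April 1 by year: 1983:Fri✓ 1984:Sun 1985:Mon 1986:Tue 1987:Wed 1988:Fri✓ 1989:Sat✓ 1990:Sun 1991:Mon 1992:Wed 1993:Thu 1994:Fri✓ 1995:Sat✓ 1996:Mon 1997:Tue 1998:Wed 1999:Thu 2000:Sat✓ 2001:Sun 2002:Mon 2003:Tue 2004:Thu
Years with five Saturdays: 1983, 1988, 1989, 1994, 1995, 2000 → 6.

6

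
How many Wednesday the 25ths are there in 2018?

Check the 25th of each month of 2018: Jan 25: Thu, Feb 25: Sun, Mar 25: Sun, Apr 25: Wed, May 25: Fri, Jun 25: Mon, Jul 25: Wed, Aug 25: Sat, Sep 25: Tue, Oct 25: Thu, Nov 25: Sun, Dec 25: Tue.
Wednesday occurs in April, July — 2 months.

2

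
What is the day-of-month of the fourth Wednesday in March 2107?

23

March 1, 2107 is a Tuesday, so the first Wednesday is the 2nd.
The fourth Wednesday is 2 + 21 = 23.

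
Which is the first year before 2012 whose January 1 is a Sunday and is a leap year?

Jan 1 advances by 2 weekdays after a leap year and by 1 after a common year.
2012: Jan 1 is Sunday (leap).
2011: Saturday
2010: Friday
2009: Thursday
2008: Tuesday (leap)
2007: Monday
2006: Sunday
2005: Saturday
2004: Thursday (leap)
2003: Wednesday
2002: Tuesday
2001: Monday
2000: Saturday (leap)
1999: Friday
1998: Thursday
1997: Wednesday
1996: Monday (leap)
1995: Sunday
1994: Saturday
1993: Friday
1992: Wednesday (leap)
1991: Tuesday
1990: Monday
1989: Sunday
1988: Friday (leap)
1987: Thursday
1986: Wednesday
1985: Tuesday
1984: Sunday (leap)
1984 begins on a Sunday and is a leap year.

1984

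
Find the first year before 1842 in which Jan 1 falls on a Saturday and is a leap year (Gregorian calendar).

Jan 1 advances by 2 weekdays after a leap year and by 1 after a common year.
1842: Jan 1 is Saturday.
1841: Friday
1840: Wednesday (leap)
1839: Tuesday
1838: Monday
1837: Sunday
1836: Friday (leap)
1835: Thursday
1834: Wednesday
1833: Tuesday
1832: Sunday (leap)
1831: Saturday
1830: Friday
1829: Thursday
1828: Tuesday (leap)
1827: Monday
1826: Sunday
1825: Saturday
1824: Thursday (leap)
1823: Wednesday
1822: Tuesday
1821: Monday
1820: Saturday (leap)
1820 begins on a Saturday and is a leap year.

1820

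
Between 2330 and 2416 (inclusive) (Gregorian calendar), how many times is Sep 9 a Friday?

13

Track Sep 9's weekday year by year (advancing +1, or +2 across a Feb 29):
  2330: Tue  2331: Wed (+1)  2332: Fri (+2) ✓  2333: Sat (+1)  2334: Sun (+1)
  2335: Mon (+1)  2336: Wed (+2)  2337: Thu (+1)  2338: Fri (+1) ✓  2339: Sat (+1)
  2340: Mon (+2)  2341: Tue (+1)  2342: Wed (+1)  2343: Thu (+1)  … (59 more years) …
  2403: Tue (+1)  2404: Thu (+2)  2405: Fri (+1) ✓  2406: Sat (+1)  2407: Sun (+1)
  2408: Tue (+2)  2409: Wed (+1)  2410: Thu (+1)  2411: Fri (+1) ✓  2412: Sun (+2)
  2413: Mon (+1)  2414: Tue (+1)  2415: Wed (+1)  2416: Fri (+2) ✓
Friday years: 2332, 2338, 2349, 2355, 2360, 2366, 2377, 2383, 2388, 2394, 2405, 2411, 2416 — 13 in total.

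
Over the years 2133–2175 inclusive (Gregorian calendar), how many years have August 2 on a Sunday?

Track August 2's weekday year by year (advancing +1, or +2 across a Feb 29):
  2133: Sun ✓  2134: Mon (+1)  2135: Tue (+1)  2136: Thu (+2)  2137: Fri (+1)
  2138: Sat (+1)  2139: Sun (+1) ✓  2140: Tue (+2)  2141: Wed (+1)  2142: Thu (+1)
  2143: Fri (+1)  2144: Sun (+2) ✓  2145: Mon (+1)  2146: Tue (+1)  … (15 more years) …
  2162: Mon (+1)  2163: Tue (+1)  2164: Thu (+2)  2165: Fri (+1)  2166: Sat (+1)
  2167: Sun (+1) ✓  2168: Tue (+2)  2169: Wed (+1)  2170: Thu (+1)  2171: Fri (+1)
  2172: Sun (+2) ✓  2173: Mon (+1)  2174: Tue (+1)  2175: Wed (+1)
Sunday years: 2133, 2139, 2144, 2150, 2161, 2167, 2172 — 7 in total.

7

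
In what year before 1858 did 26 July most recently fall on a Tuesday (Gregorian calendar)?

From one year to the next, a fixed date's weekday advances by 1, or by 2 when a Feb 29 lies between the two dates.
1858: July 26 is Monday.
1857: Sunday (−1)
1856: Saturday (−1)
1855: Thursday (−2)
1854: Wednesday (−1)
1853: Tuesday (−1)
26 July falls on a Tuesday in 1853.

1853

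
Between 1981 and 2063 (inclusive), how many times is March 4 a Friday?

12

Track March 4's weekday year by year (advancing +1, or +2 across a Feb 29):
  1981: Wed  1982: Thu (+1)  1983: Fri (+1) ✓  1984: Sun (+2)  1985: Mon (+1)
  1986: Tue (+1)  1987: Wed (+1)  1988: Fri (+2) ✓  1989: Sat (+1)  1990: Sun (+1)
  1991: Mon (+1)  1992: Wed (+2)  1993: Thu (+1)  1994: Fri (+1) ✓  … (55 more years) …
  2050: Fri (+1) ✓  2051: Sat (+1)  2052: Mon (+2)  2053: Tue (+1)  2054: Wed (+1)
  2055: Thu (+1)  2056: Sat (+2)  2057: Sun (+1)  2058: Mon (+1)  2059: Tue (+1)
  2060: Thu (+2)  2061: Fri (+1) ✓  2062: Sat (+1)  2063: Sun (+1)
Friday years: 1983, 1988, 1994, 2005, 2011, 2016, 2022, 2033, 2039, 2044, 2050, 2061 — 12 in total.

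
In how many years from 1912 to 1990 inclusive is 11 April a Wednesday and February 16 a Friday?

9

Check each year's weekday for 11 April and February 16:
  1912: Thu/Fri  1913: Fri/Sun  1914: Sat/Mon  1915: Sun/Tue  1916: Tue/Wed  1917: Wed/Fri ✓  1918: Thu/Sat  1919: Fri/Sun  1920: Sun/Mon  1921: Mon/Wed  1922: Tue/Thu  1923: Wed/Fri ✓  1924: Fri/Sat  1925: Sat/Mon  …(51 more)…  1977: Mon/Wed  1978: Tue/Thu  1979: Wed/Fri ✓  1980: Fri/Sat  1981: Sat/Mon  1982: Sun/Tue  1983: Mon/Wed  1984: Wed/Thu  1985: Thu/Sat  1986: Fri/Sun  1987: Sat/Mon  1988: Mon/Tue  1989: Tue/Thu  1990: Wed/Fri ✓
Both conditions hold in: 1917, 1923, 1934, 1945, 1951, 1962, 1973, 1979, 1990 — 9.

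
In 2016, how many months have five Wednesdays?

A month of length L has five Wednesdays iff its first Wednesday is on day ≤ L−28 (so day 1–3 in a 31-day month, 1–2 in a 30-day month, day 1 in a leap February).
Checking each month of 2016: Jan starts Fri (31d); Feb starts Mon (29d); Mar starts Tue (31d) ✓; Apr starts Fri (30d); May starts Sun (31d); Jun starts Wed (30d) ✓; Jul starts Fri (31d); Aug starts Mon (31d) ✓; Sep starts Thu (30d); Oct starts Sat (31d); Nov starts Tue (30d) ✓; Dec starts Thu (31d).
Five-Wednesday months: March, June, August, November → 4.

4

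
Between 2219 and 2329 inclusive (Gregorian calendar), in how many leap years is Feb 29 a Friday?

Leap years in 2219–2329: 27 of them.
Feb 29 weekday advances by 5 (mod 7) from one leap year to the next four years later (or differs when a century non-leap intervenes).
Leap-day weekdays: 2220:Tue 2224:Sun 2228:Fri✓ 2232:Wed 2236:Mon 2240:Sat 2244:Thu 2248:Tue 2252:Sun 2256:Fri✓ 2260:Wed 2264:Mon 2268:Sat 2272:Thu 2276:Tue 2280:Sun 2284:Fri✓ 2288:Wed 2292:Mon 2296:Sat 2304:Mon 2308:Sat 2312:Thu 2316:Tue 2320:Sun 2324:Fri✓ 2328:Wed
Friday: 2228, 2256, 2284, 2324 → 4.

4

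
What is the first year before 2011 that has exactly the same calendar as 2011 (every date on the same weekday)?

Two years share a calendar iff Jan 1 falls on the same weekday and both are leap or both are common. 2011: Jan 1 is Saturday, common year.
2010: Jan 1 Friday, common
2009: Jan 1 Thursday, common
2008: Jan 1 Tuesday, leap
2007: Jan 1 Monday, common
2006: Jan 1 Sunday, common
2005: Jan 1 Saturday, common
2005 matches on both conditions.

2005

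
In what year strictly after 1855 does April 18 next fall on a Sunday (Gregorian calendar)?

1858

From one year to the next, a fixed date's weekday advances by 1, or by 2 when a Feb 29 lies between the two dates.
1855: April 18 is Wednesday.
1856: Friday (+2)
1857: Saturday (+1)
1858: Sunday (+1)
April 18 falls on a Sunday in 1858.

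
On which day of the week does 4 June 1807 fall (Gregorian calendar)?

January 1, 1807 is a Thursday.
June 4 is day 155 of the year, i.e. 154 days after Jan 1.
154 mod 7 = 0, so advance 0 weekdays from Thursday: Thursday.

Thursday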